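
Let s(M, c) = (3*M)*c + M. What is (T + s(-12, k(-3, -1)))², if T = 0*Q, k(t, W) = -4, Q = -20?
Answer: 17424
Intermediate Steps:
s(M, c) = M + 3*M*c (s(M, c) = 3*M*c + M = M + 3*M*c)
T = 0 (T = 0*(-20) = 0)
(T + s(-12, k(-3, -1)))² = (0 - 12*(1 + 3*(-4)))² = (0 - 12*(1 - 12))² = (0 - 12*(-11))² = (0 + 132)² = 132² = 17424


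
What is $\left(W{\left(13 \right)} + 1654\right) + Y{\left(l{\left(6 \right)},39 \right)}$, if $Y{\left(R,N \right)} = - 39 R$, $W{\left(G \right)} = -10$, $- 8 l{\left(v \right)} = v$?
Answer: $\frac{6693}{4} \approx 1673.3$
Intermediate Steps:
$l{\left(v \right)} = - \frac{v}{8}$
$\left(W{\left(13 \right)} + 1654\right) + Y{\left(l{\left(6 \right)},39 \right)} = \left(-10 + 1654\right) - 39 \left(\left(- \frac{1}{8}\right) 6\right) = 1644 - - \frac{117}{4} = 1644 + \frac{117}{4} = \frac{6693}{4}$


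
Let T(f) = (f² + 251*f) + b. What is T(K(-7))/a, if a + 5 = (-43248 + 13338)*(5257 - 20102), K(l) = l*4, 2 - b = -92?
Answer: -1230/88802789 ≈ -1.3851e-5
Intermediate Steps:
b = 94 (b = 2 - 1*(-92) = 2 + 92 = 94)
K(l) = 4*l
T(f) = 94 + f² + 251*f (T(f) = (f² + 251*f) + 94 = 94 + f² + 251*f)
a = 444013945 (a = -5 + (-43248 + 13338)*(5257 - 20102) = -5 - 29910*(-14845) = -5 + 444013950 = 444013945)
T(K(-7))/a = (94 + (4*(-7))² + 251*(4*(-7)))/444013945 = (94 + (-28)² + 251*(-28))*(1/444013945) = (94 + 784 - 7028)*(1/444013945) = -6150*1/444013945 = -1230/88802789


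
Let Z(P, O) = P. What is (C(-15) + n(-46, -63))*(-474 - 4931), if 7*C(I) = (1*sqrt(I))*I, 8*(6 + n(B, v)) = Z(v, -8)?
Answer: 599955/8 + 81075*I*sqrt(15)/7 ≈ 74994.0 + 44857.0*I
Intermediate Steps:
n(B, v) = -6 + v/8
C(I) = I**(3/2)/7 (C(I) = ((1*sqrt(I))*I)/7 = (sqrt(I)*I)/7 = I**(3/2)/7)
(C(-15) + n(-46, -63))*(-474 - 4931) = ((-15)**(3/2)/7 + (-6 + (1/8)*(-63)))*(-474 - 4931) = ((-15*I*sqrt(15))/7 + (-6 - 63/8))*(-5405) = (-15*I*sqrt(15)/7 - 111/8)*(-5405) = (-111/8 - 15*I*sqrt(15)/7)*(-5405) = 599955/8 + 81075*I*sqrt(15)/7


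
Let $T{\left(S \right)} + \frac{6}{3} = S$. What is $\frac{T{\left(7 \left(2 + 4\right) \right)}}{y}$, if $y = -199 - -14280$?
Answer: $\frac{40}{14081} \approx 0.0028407$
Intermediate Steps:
$T{\left(S \right)} = -2 + S$
$y = 14081$ ($y = -199 + 14280 = 14081$)
$\frac{T{\left(7 \left(2 + 4\right) \right)}}{y} = \frac{-2 + 7 \left(2 + 4\right)}{14081} = \left(-2 + 7 \cdot 6\right) \frac{1}{14081} = \left(-2 + 42\right) \frac{1}{14081} = 40 \cdot \frac{1}{14081} = \frac{40}{14081}$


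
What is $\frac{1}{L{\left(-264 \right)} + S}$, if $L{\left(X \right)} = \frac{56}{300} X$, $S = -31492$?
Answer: $- \frac{25}{788532} \approx -3.1704 \cdot 10^{-5}$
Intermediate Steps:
$L{\left(X \right)} = \frac{14 X}{75}$ ($L{\left(X \right)} = 56 \cdot \frac{1}{300} X = \frac{14 X}{75}$)
$\frac{1}{L{\left(-264 \right)} + S} = \frac{1}{\frac{14}{75} \left(-264\right) - 31492} = \frac{1}{- \frac{1232}{25} - 31492} = \frac{1}{- \frac{788532}{25}} = - \frac{25}{788532}$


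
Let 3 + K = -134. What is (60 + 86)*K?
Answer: -20002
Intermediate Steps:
K = -137 (K = -3 - 134 = -137)
(60 + 86)*K = (60 + 86)*(-137) = 146*(-137) = -20002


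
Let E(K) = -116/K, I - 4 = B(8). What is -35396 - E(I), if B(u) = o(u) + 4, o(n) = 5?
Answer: -460032/13 ≈ -35387.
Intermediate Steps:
B(u) = 9 (B(u) = 5 + 4 = 9)
I = 13 (I = 4 + 9 = 13)
-35396 - E(I) = -35396 - (-116)/13 = -35396 - 1*(-116/13) = -35396 + 116/13 = -460032/13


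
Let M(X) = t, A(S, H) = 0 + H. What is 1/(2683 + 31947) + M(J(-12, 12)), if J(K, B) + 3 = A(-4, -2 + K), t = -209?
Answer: -7237669/34630 ≈ -209.00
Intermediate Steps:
A(S, H) = H
J(K, B) = -5 + K (J(K, B) = -3 + (-2 + K) = -5 + K)
M(X) = -209
1/(2683 + 31947) + M(J(-12, 12)) = 1/(2683 + 31947) - 209 = 1/34630 - 209 = -7237669/34630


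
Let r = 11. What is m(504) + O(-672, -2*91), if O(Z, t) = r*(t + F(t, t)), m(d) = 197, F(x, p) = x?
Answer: -3807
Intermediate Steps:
O(Z, t) = 22*t (O(Z, t) = 11*(t + t) = 11*(2*t) = 22*t)
m(504) + O(-672, -2*91) = 197 + 22*(-2*91) = 197 + 22*(-182) = 197 - 4004 = -3807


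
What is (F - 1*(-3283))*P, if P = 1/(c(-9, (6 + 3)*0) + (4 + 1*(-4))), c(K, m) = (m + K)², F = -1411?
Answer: 208/9 ≈ 23.111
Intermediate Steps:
c(K, m) = (K + m)²
P = 1/81 (P = 1/((-9 + (6 + 3)*0)² + (4 + 1*(-4))) = 1/((-9 + 9*0)² + (4 - 4)) = 1/((-9 + 0)² + 0) = 1/((-9)² + 0) = 1/(81 + 0) = 1/81 ≈ 0.012346)
(F - 1*(-3283))*P = (-1411 - 1*(-3283))*(1/81) = (-1411 + 3283)*(1/81) = 1872*(1/81) = 208/9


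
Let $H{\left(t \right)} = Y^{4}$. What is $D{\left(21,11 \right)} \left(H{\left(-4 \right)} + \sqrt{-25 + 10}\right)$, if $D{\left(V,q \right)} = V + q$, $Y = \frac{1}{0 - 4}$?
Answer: $\frac{1}{8} + 32 i \sqrt{15} \approx 0.125 + 123.94 i$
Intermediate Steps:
$Y = - \frac{1}{4}$ ($Y = \frac{1}{-4} = - \frac{1}{4} \approx -0.25$)
$H{\left(t \right)} = \frac{1}{256}$ ($H{\left(t \right)} = \left(- \frac{1}{4}\right)^{4} = \frac{1}{256}$)
$D{\left(21,11 \right)} \left(H{\left(-4 \right)} + \sqrt{-25 + 10}\right) = \left(21 + 11\right) \left(\frac{1}{256} + \sqrt{-25 + 10}\right) = 32 \left(\frac{1}{256} + \sqrt{-15}\right) = 32 \left(\frac{1}{256} + i \sqrt{15}\right) = \frac{1}{8} + 32 i \sqrt{15}$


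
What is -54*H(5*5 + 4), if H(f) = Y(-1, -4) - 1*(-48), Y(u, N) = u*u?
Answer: -2646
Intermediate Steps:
Y(u, N) = u**2
H(f) = 49 (H(f) = (-1)**2 - 1*(-48) = 1 + 48 = 49)
-54*H(5*5 + 4) = -54*49 = -2646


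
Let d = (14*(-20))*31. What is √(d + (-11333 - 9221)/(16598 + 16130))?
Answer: I*√581125719527/8182 ≈ 93.17*I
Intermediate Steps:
d = -8680 (d = -280*31 = -8680)
√(d + (-11333 - 9221)/(16598 + 16130)) = √(-8680 + (-11333 - 9221)/(16598 + 16130)) = √(-8680 - 20554/32728) = √(-8680 - 20554*1/32728) = √(-8680 - 10277/16364) = √(-142049797/16364) = I*√581125719527/8182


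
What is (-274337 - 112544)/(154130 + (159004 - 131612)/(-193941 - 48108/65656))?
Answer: -1231581345794481/490650765689842 ≈ -2.5101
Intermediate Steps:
(-274337 - 112544)/(154130 + (159004 - 131612)/(-193941 - 48108/65656)) = -386881/(154130 + 27392/(-193941 - 48108*1/65656)) = -386881/(154130 + 27392/(-193941 - 12027/16414)) = -386881/(154130 + 27392/(-3183359601/16414)) = -386881/(154130 + 27392*(-16414/3183359601)) = -386881/(154130 - 449612288/3183359601) = -386881/490650765689842/3183359601 = -386881*3183359601/490650765689842 = -1231581345794481/490650765689842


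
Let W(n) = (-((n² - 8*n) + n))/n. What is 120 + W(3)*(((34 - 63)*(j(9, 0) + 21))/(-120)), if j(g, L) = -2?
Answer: 4151/30 ≈ 138.37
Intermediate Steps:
W(n) = (-n² + 7*n)/n (W(n) = (-(n² - 7*n))/n = (-n² + 7*n)/n)
120 + W(3)*(((34 - 63)*(j(9, 0) + 21))/(-120)) = 120 + (7 - 1*3)*(((34 - 63)*(-2 + 21))/(-120)) = 120 + (7 - 3)*(-29*19*(-1/120)) = 120 + 4*(-551*(-1/120)) = 120 + 4*(551/120) = 120 + 551/30 = 4151/30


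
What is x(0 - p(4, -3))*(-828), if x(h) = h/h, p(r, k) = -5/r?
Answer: -828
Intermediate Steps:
x(h) = 1
x(0 - p(4, -3))*(-828) = 1*(-828) = -828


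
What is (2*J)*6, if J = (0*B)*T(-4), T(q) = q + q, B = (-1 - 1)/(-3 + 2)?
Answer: 0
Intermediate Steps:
B = 2 (B = -2/(-1) = -2*(-1) = 2)
T(q) = 2*q
J = 0 (J = (0*2)*(2*(-4)) = 0*(-8) = 0)
(2*J)*6 = (2*0)*6 = 0*6 = 0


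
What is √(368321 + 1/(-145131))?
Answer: 5*√310317914416062/145131 ≈ 606.89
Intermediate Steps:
√(368321 + 1/(-145131)) = √(368321 - 1/145131) = √(53454795050/145131) = 5*√310317914416062/145131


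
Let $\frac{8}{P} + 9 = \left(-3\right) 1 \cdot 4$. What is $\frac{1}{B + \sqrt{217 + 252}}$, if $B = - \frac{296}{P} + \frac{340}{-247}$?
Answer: $\frac{47320013}{36673900020} - \frac{61009 \sqrt{469}}{36673900020} \approx 0.0012543$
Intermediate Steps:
$P = - \frac{8}{21}$ ($P = \frac{8}{-9 + \left(-3\right) 1 \cdot 4} = \frac{8}{-9 - 12} = \frac{8}{-21} = 8 \left(- \frac{1}{21}\right) = - \frac{8}{21} \approx -0.38095$)
$B = \frac{191579}{247}$ ($B = - \frac{296}{- \frac{8}{21}} + \frac{340}{-247} = \left(-296\right) \left(- \frac{21}{8}\right) + 340 \left(- \frac{1}{247}\right) = 777 - \frac{340}{247} = \frac{191579}{247} \approx 775.62$)
$\frac{1}{B + \sqrt{217 + 252}} = \frac{1}{\frac{191579}{247} + \sqrt{217 + 252}} = \frac{1}{\frac{191579}{247} + \sqrt{469}}$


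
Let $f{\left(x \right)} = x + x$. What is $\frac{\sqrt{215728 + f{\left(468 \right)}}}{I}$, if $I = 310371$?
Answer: $\frac{2 \sqrt{54166}}{310371} \approx 0.0014997$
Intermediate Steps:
$f{\left(x \right)} = 2 x$
$\frac{\sqrt{215728 + f{\left(468 \right)}}}{I} = \frac{\sqrt{215728 + 2 \cdot 468}}{310371} = \sqrt{215728 + 936} \cdot \frac{1}{310371} = \sqrt{216664} \cdot \frac{1}{310371} = 2 \sqrt{54166} \cdot \frac{1}{310371} = \frac{2 \sqrt{54166}}{310371}$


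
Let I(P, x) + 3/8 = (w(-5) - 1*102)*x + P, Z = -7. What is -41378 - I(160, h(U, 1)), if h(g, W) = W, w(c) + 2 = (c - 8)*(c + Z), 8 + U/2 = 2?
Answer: -332717/8 ≈ -41590.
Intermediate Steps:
U = -12 (U = -16 + 2*2 = -16 + 4 = -12)
w(c) = -2 + (-8 + c)*(-7 + c) (w(c) = -2 + (c - 8)*(c - 7) = -2 + (-8 + c)*(-7 + c))
I(P, x) = -3/8 + P + 52*x (I(P, x) = -3/8 + (((54 + (-5)**2 - 15*(-5)) - 1*102)*x + P) = -3/8 + (((54 + 25 + 75) - 102)*x + P) = -3/8 + ((154 - 102)*x + P) = -3/8 + (52*x + P) = -3/8 + (P + 52*x) = -3/8 + P + 52*x)
-41378 - I(160, h(U, 1)) = -41378 - (-3/8 + 160 + 52*1) = -41378 - (-3/8 + 160 + 52) = -41378 - 1*1693/8 = -41378 - 1693/8 = -332717/8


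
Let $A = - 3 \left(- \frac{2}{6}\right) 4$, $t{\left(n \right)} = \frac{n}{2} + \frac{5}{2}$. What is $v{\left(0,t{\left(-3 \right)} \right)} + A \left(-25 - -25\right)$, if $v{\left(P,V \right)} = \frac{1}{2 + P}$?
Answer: $\frac{1}{2} \approx 0.5$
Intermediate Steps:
$t{\left(n \right)} = \frac{5}{2} + \frac{n}{2}$ ($t{\left(n \right)} = n \frac{1}{2} + 5 \cdot \frac{1}{2} = \frac{n}{2} + \frac{5}{2} = \frac{5}{2} + \frac{n}{2}$)
$A = 4$ ($A = - 3 \left(\left(-2\right) \frac{1}{6}\right) 4 = \left(-3\right) \left(- \frac{1}{3}\right) 4 = 1 \cdot 4 = 4$)
$v{\left(0,t{\left(-3 \right)} \right)} + A \left(-25 - -25\right) = \frac{1}{2 + 0} + 4 \left(-25 - -25\right) = \frac{1}{2} + 4 \left(-25 + 25\right) = \frac{1}{2} + 4 \cdot 0 = \frac{1}{2} + 0 = \frac{1}{2}$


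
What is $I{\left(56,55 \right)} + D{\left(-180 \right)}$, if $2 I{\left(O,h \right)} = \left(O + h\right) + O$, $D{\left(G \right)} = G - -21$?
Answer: $- \frac{151}{2} \approx -75.5$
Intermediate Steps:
$D{\left(G \right)} = 21 + G$ ($D{\left(G \right)} = G + 21 = 21 + G$)
$I{\left(O,h \right)} = O + \frac{h}{2}$ ($I{\left(O,h \right)} = \frac{\left(O + h\right) + O}{2} = \frac{h + 2 O}{2} = O + \frac{h}{2}$)
$I{\left(56,55 \right)} + D{\left(-180 \right)} = \left(56 + \frac{1}{2} \cdot 55\right) + \left(21 - 180\right) = \left(56 + \frac{55}{2}\right) - 159 = \frac{167}{2} - 159 = - \frac{151}{2}$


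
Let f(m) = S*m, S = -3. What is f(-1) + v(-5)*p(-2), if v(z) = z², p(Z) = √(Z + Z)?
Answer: 3 + 50*I ≈ 3.0 + 50.0*I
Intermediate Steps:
f(m) = -3*m
p(Z) = √2*√Z (p(Z) = √(2*Z) = √2*√Z)
f(-1) + v(-5)*p(-2) = -3*(-1) + (-5)²*(√2*√(-2)) = 3 + 25*(√2*(I*√2)) = 3 + 25*(2*I) = 3 + 50*I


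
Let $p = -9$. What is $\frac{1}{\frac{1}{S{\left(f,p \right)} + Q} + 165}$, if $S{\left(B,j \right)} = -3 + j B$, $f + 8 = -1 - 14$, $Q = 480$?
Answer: $\frac{684}{112861} \approx 0.0060606$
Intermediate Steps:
$f = -23$ ($f = -8 - 15 = -23$)
$S{\left(B,j \right)} = -3 + B j$
$\frac{1}{\frac{1}{S{\left(f,p \right)} + Q} + 165} = \frac{1}{\frac{1}{\left(-3 - -207\right) + 480} + 165} = \frac{1}{\frac{1}{\left(-3 + 207\right) + 480} + 165} = \frac{1}{\frac{1}{204 + 480} + 165} = \frac{1}{\frac{1}{684} + 165} = \frac{1}{\frac{112861}{684}} = \frac{684}{112861}$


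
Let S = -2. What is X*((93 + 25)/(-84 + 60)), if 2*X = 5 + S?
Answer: -59/8 ≈ -7.3750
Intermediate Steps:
X = 3/2 (X = (5 - 2)/2 = (1/2)*3 = 3/2 ≈ 1.5000)
X*((93 + 25)/(-84 + 60)) = 3*((93 + 25)/(-84 + 60))/2 = 3*(118/(-24))/2 = 3*(-1/24*118)/2 = (3/2)*(-59/12) = -59/8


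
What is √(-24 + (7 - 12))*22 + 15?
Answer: 15 + 22*I*√29 ≈ 15.0 + 118.47*I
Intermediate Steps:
√(-24 + (7 - 12))*22 + 15 = √(-24 - 5)*22 + 15 = √(-29)*22 + 15 = (I*√29)*22 + 15 = 22*I*√29 + 15 = 15 + 22*I*√29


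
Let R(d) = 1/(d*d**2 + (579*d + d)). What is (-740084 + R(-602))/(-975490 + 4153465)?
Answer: -53906822564971/231479851531600 ≈ -0.23288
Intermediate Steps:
R(d) = 1/(d**3 + 580*d)
(-740084 + R(-602))/(-975490 + 4153465) = (-740084 + 1/((-602)*(580 + (-602)**2)))/(-975490 + 4153465) = (-740084 - 1/(602*(580 + 362404)))/3177975 = (-740084 - 1/602/362984)*(1/3177975) = (-740084 - 1/602*1/362984)*(1/3177975) = (-740084 - 1/218516368)*(1/3177975) = -161720467694913/218516368*1/3177975 = -53906822564971/231479851531600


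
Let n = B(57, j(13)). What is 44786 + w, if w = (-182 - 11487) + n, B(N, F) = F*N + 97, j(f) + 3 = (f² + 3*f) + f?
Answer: 45640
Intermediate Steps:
j(f) = -3 + f² + 4*f (j(f) = -3 + ((f² + 3*f) + f) = -3 + (f² + 4*f) = -3 + f² + 4*f)
B(N, F) = 97 + F*N
n = 12523 (n = 97 + (-3 + 13² + 4*13)*57 = 97 + (-3 + 169 + 52)*57 = 97 + 218*57 = 97 + 12426 = 12523)
w = 854 (w = (-182 - 11487) + 12523 = -11669 + 12523 = 854)
44786 + w = 44786 + 854 = 45640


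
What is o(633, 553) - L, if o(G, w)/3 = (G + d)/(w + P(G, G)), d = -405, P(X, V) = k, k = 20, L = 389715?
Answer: -74435337/191 ≈ -3.8971e+5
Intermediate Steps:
P(X, V) = 20
o(G, w) = 3*(-405 + G)/(20 + w) (o(G, w) = 3*((G - 405)/(w + 20)) = 3*((-405 + G)/(20 + w)) = 3*(-405 + G)/(20 + w))
o(633, 553) - L = 3*(-405 + 633)/(20 + 553) - 1*389715 = 3*228/573 - 389715 = 3*(1/573)*228 - 389715 = 228/191 - 389715 = -74435337/191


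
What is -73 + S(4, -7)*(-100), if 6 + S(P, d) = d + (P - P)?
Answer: 1227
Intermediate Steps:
S(P, d) = -6 + d (S(P, d) = -6 + (d + (P - P)) = -6 + (d + 0) = -6 + d)
-73 + S(4, -7)*(-100) = -73 + (-6 - 7)*(-100) = -73 - 13*(-100) = -73 + 1300 = 1227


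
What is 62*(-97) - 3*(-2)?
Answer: -6008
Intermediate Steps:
62*(-97) - 3*(-2) = -6014 + 6 = -6008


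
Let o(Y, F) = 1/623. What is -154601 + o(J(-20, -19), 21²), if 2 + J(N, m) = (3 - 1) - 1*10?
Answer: -96316422/623 ≈ -1.5460e+5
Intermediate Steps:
J(N, m) = -10 (J(N, m) = -2 + ((3 - 1) - 1*10) = -2 + (2 - 10) = -2 - 8 = -10)
o(Y, F) = 1/623
-154601 + o(J(-20, -19), 21²) = -154601 + 1/623 = -96316422/623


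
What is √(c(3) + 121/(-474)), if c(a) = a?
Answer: √616674/474 ≈ 1.6567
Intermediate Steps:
√(c(3) + 121/(-474)) = √(3 + 121/(-474)) = √(3 + 121*(-1/474)) = √(3 - 121/474) = √(1301/474) = √616674/474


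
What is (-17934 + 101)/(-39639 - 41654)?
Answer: 17833/81293 ≈ 0.21937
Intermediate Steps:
(-17934 + 101)/(-39639 - 41654) = -17833/(-81293) = -17833*(-1/81293) = 17833/81293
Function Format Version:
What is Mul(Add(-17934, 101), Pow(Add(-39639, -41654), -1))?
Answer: Rational(17833, 81293) ≈ 0.21937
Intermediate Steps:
Mul(Add(-17934, 101), Pow(Add(-39639, -41654), -1)) = Mul(-17833, Pow(-81293, -1)) = Mul(-17833, Rational(-1, 81293)) = Rational(17833, 81293)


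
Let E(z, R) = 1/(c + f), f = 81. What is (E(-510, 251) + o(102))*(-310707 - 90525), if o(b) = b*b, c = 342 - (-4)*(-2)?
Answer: -1732383758352/415 ≈ -4.1744e+9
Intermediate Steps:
c = 334 (c = 342 - 1*8 = 342 - 8 = 334)
o(b) = b²
E(z, R) = 1/415 (E(z, R) = 1/(334 + 81) = 1/415)
(E(-510, 251) + o(102))*(-310707 - 90525) = (1/415 + 102²)*(-310707 - 90525) = (1/415 + 10404)*(-401232) = (4317661/415)*(-401232) = -1732383758352/415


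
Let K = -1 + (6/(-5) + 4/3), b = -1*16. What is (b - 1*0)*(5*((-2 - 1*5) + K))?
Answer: 1888/3 ≈ 629.33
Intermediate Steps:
b = -16
K = -13/15 (K = -1 + (6*(-1/5) + 4*(1/3)) = -1 + (-6/5 + 4/3) = -1 + 2/15 = -13/15 ≈ -0.86667)
(b - 1*0)*(5*((-2 - 1*5) + K)) = (-16 - 1*0)*(5*((-2 - 1*5) - 13/15)) = (-16 + 0)*(5*((-2 - 5) - 13/15)) = -80*(-7 - 13/15) = -80*(-118)/15 = -16*(-118/3) = 1888/3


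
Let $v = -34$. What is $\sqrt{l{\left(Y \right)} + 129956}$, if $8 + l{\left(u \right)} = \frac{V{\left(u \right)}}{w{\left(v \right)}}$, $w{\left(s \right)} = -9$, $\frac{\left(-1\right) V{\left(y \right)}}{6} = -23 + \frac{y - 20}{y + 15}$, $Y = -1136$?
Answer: $\frac{\sqrt{163279580090}}{1121} \approx 360.46$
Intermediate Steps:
$V{\left(y \right)} = 138 - \frac{6 \left(-20 + y\right)}{15 + y}$ ($V{\left(y \right)} = - 6 \left(-23 + \frac{y - 20}{y + 15}\right) = - 6 \left(-23 + \frac{-20 + y}{15 + y}\right) = 138 - \frac{6 \left(-20 + y\right)}{15 + y}$)
$l{\left(u \right)} = -8 - \frac{2 \left(365 + 22 u\right)}{3 \left(15 + u\right)}$ ($l{\left(u \right)} = -8 + \frac{6 \frac{1}{15 + u} \left(365 + 22 u\right)}{-9} = -8 + \frac{6 \left(365 + 22 u\right)}{15 + u} \left(- \frac{1}{9}\right) = -8 - \frac{2 \left(365 + 22 u\right)}{3 \left(15 + u\right)}$)
$\sqrt{l{\left(Y \right)} + 129956} = \sqrt{\frac{2 \left(-545 - -38624\right)}{3 \left(15 - 1136\right)} + 129956} = \sqrt{\frac{2 \left(-545 + 38624\right)}{3 \left(-1121\right)} + 129956} = \sqrt{\frac{2}{3} \left(- \frac{1}{1121}\right) 38079 + 129956} = \sqrt{- \frac{25386}{1121} + 129956} = \sqrt{\frac{145655290}{1121}} = \frac{\sqrt{163279580090}}{1121}$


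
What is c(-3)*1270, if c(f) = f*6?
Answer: -22860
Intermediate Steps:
c(f) = 6*f
c(-3)*1270 = (6*(-3))*1270 = -18*1270 = -22860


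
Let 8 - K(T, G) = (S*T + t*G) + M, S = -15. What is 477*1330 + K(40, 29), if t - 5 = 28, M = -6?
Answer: 634067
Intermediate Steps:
t = 33 (t = 5 + 28 = 33)
K(T, G) = 14 - 33*G + 15*T (K(T, G) = 8 - ((-15*T + 33*G) - 6) = 8 - (-6 - 15*T + 33*G) = 8 + (6 - 33*G + 15*T) = 14 - 33*G + 15*T)
477*1330 + K(40, 29) = 477*1330 + (14 - 33*29 + 15*40) = 634410 + (14 - 957 + 600) = 634410 - 343 = 634067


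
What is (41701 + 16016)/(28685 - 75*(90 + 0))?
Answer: 57717/21935 ≈ 2.6313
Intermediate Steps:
(41701 + 16016)/(28685 - 75*(90 + 0)) = 57717/(28685 - 75*90) = 57717/(28685 - 6750) = 57717/21935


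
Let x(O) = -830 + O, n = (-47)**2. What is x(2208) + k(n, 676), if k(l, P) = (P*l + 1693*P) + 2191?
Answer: 2641321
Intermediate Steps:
n = 2209
k(l, P) = 2191 + 1693*P + P*l (k(l, P) = (1693*P + P*l) + 2191 = 2191 + 1693*P + P*l)
x(2208) + k(n, 676) = (-830 + 2208) + (2191 + 1693*676 + 676*2209) = 1378 + (2191 + 1144468 + 1493284) = 1378 + 2639943 = 2641321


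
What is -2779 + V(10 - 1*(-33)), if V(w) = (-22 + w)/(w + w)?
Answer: -238973/86 ≈ -2778.8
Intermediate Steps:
V(w) = (-22 + w)/(2*w) (V(w) = (-22 + w)/((2*w)) = (-22 + w)*(1/(2*w)) = (-22 + w)/(2*w))
-2779 + V(10 - 1*(-33)) = -2779 + (-22 + (10 - 1*(-33)))/(2*(10 - 1*(-33))) = -2779 + (-22 + (10 + 33))/(2*(10 + 33)) = -2779 + (1/2)*(-22 + 43)/43 = -2779 + (1/2)*(1/43)*21 = -2779 + 21/86 = -238973/86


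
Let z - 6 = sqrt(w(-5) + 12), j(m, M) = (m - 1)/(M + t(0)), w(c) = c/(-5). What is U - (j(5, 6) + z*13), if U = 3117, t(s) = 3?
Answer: 27347/9 - 13*sqrt(13) ≈ 2991.7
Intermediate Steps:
w(c) = -c/5 (w(c) = c*(-1/5) = -c/5)
j(m, M) = (-1 + m)/(3 + M) (j(m, M) = (m - 1)/(M + 3) = (-1 + m)/(3 + M))
z = 6 + sqrt(13) (z = 6 + sqrt(-1/5*(-5) + 12) = 6 + sqrt(1 + 12) = 6 + sqrt(13) ≈ 9.6055)
U - (j(5, 6) + z*13) = 3117 - ((-1 + 5)/(3 + 6) + (6 + sqrt(13))*13) = 3117 - (4/9 + (78 + 13*sqrt(13))) = 3117 - (706/9 + 13*sqrt(13)) = 3117 + (-706/9 - 13*sqrt(13)) = 27347/9 - 13*sqrt(13)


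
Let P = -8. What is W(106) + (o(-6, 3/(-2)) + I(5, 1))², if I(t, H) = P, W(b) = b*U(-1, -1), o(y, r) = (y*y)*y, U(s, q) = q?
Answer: 50070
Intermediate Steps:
o(y, r) = y³ (o(y, r) = y²*y = y³)
W(b) = -b (W(b) = b*(-1) = -b)
I(t, H) = -8
W(106) + (o(-6, 3/(-2)) + I(5, 1))² = -1*106 + ((-6)³ - 8)² = -106 + (-216 - 8)² = -106 + (-224)² = -106 + 50176 = 50070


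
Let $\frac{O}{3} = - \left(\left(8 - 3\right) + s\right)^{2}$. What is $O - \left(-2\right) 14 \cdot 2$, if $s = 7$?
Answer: $-376$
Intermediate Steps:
$O = -432$ ($O = 3 \left(- \left(\left(8 - 3\right) + 7\right)^{2}\right) = 3 \left(- \left(5 + 7\right)^{2}\right) = 3 \left(- 12^{2}\right) = 3 \left(\left(-1\right) 144\right) = 3 \left(-144\right) = -432$)
$O - \left(-2\right) 14 \cdot 2 = -432 - \left(-2\right) 14 \cdot 2 = -432 - \left(-28\right) 2 = -432 - -56 = -432 + 56 = -376$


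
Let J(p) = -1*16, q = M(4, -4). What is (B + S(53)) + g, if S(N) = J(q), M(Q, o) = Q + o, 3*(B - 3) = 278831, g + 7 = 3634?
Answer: 289673/3 ≈ 96558.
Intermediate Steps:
g = 3627 (g = -7 + 3634 = 3627)
B = 278840/3 (B = 3 + (1/3)*278831 = 3 + 278831/3 = 278840/3 ≈ 92947.)
q = 0 (q = 4 - 4 = 0)
J(p) = -16
S(N) = -16
(B + S(53)) + g = (278840/3 - 16) + 3627 = 278792/3 + 3627 = 289673/3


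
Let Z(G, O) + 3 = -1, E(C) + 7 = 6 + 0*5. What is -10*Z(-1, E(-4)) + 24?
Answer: 64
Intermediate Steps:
E(C) = -1 (E(C) = -7 + (6 + 0*5) = -7 + (6 + 0) = -7 + 6 = -1)
Z(G, O) = -4 (Z(G, O) = -3 - 1 = -4)
-10*Z(-1, E(-4)) + 24 = -10*(-4) + 24 = 40 + 24 = 64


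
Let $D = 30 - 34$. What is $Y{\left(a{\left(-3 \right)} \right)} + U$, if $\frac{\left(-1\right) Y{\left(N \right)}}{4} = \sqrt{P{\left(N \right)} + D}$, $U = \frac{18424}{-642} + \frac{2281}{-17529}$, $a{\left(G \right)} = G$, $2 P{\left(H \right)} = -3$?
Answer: $- \frac{18023261}{625201} - 2 i \sqrt{22} \approx -28.828 - 9.3808 i$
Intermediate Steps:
$P{\left(H \right)} = - \frac{3}{2}$ ($P{\left(H \right)} = \frac{1}{2} \left(-3\right) = - \frac{3}{2}$)
$D = -4$
$U = - \frac{18023261}{625201}$ ($U = 18424 \left(- \frac{1}{642}\right) + 2281 \left(- \frac{1}{17529}\right) = - \frac{9212}{321} - \frac{2281}{17529} = - \frac{18023261}{625201} \approx -28.828$)
$Y{\left(N \right)} = - 2 i \sqrt{22}$ ($Y{\left(N \right)} = - 4 \sqrt{- \frac{3}{2} - 4} = - 4 \sqrt{- \frac{11}{2}} = - 4 \frac{i \sqrt{22}}{2} = - 2 i \sqrt{22}$)
$Y{\left(a{\left(-3 \right)} \right)} + U = - 2 i \sqrt{22} - \frac{18023261}{625201} = - \frac{18023261}{625201} - 2 i \sqrt{22}$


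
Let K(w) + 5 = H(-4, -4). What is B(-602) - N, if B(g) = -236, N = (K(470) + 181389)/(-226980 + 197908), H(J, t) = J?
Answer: -1669903/7268 ≈ -229.76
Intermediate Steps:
K(w) = -9 (K(w) = -5 - 4 = -9)
N = -45345/7268 (N = (-9 + 181389)/(-226980 + 197908) = 181380/(-29072) = 181380*(-1/29072) = -45345/7268 ≈ -6.2390)
B(-602) - N = -236 - 1*(-45345/7268) = -236 + 45345/7268 = -1669903/7268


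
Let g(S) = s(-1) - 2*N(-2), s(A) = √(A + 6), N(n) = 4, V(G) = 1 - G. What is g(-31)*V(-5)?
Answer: -48 + 6*√5 ≈ -34.584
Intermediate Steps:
s(A) = √(6 + A)
g(S) = -8 + √5 (g(S) = √(6 - 1) - 2*4 = √5 - 8 = -8 + √5)
g(-31)*V(-5) = (-8 + √5)*(1 - 1*(-5)) = (-8 + √5)*(1 + 5) = (-8 + √5)*6 = -48 + 6*√5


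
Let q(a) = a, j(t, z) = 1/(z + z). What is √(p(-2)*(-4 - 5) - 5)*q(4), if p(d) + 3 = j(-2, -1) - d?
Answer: 2*√34 ≈ 11.662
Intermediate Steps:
j(t, z) = 1/(2*z)
p(d) = -7/2 - d (p(d) = -3 + ((½)/(-1) - d) = -3 + ((½)*(-1) - d) = -3 + (-½ - d) = -7/2 - d)
√(p(-2)*(-4 - 5) - 5)*q(4) = √((-7/2 - 1*(-2))*(-4 - 5) - 5)*4 = √((-7/2 + 2)*(-9) - 5)*4 = √(-3/2*(-9) - 5)*4 = √(27/2 - 5)*4 = √(17/2)*4 = (√34/2)*4 = 2*√34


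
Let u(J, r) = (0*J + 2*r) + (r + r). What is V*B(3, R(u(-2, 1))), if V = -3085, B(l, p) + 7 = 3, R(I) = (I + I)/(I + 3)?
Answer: 12340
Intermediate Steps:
u(J, r) = 4*r (u(J, r) = (0 + 2*r) + 2*r = 2*r + 2*r = 4*r)
R(I) = 2*I/(3 + I) (R(I) = (2*I)/(3 + I) = 2*I/(3 + I))
B(l, p) = -4 (B(l, p) = -7 + 3 = -4)
V*B(3, R(u(-2, 1))) = -3085*(-4) = 12340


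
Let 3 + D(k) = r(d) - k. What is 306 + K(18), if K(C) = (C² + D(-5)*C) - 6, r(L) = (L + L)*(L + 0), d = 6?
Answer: 1956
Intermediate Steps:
r(L) = 2*L² (r(L) = (2*L)*L = 2*L²)
D(k) = 69 - k (D(k) = -3 + (2*6² - k) = -3 + (2*36 - k) = -3 + (72 - k) = 69 - k)
K(C) = -6 + C² + 74*C (K(C) = (C² + (69 - 1*(-5))*C) - 6 = (C² + (69 + 5)*C) - 6 = (C² + 74*C) - 6 = -6 + C² + 74*C)
306 + K(18) = 306 + (-6 + 18² + 74*18) = 306 + (-6 + 324 + 1332) = 306 + 1650 = 1956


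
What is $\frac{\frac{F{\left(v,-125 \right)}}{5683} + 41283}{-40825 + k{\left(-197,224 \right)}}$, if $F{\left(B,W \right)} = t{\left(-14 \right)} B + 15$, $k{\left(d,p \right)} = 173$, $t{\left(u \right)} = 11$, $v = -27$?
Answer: $- \frac{234611007}{231025316} \approx -1.0155$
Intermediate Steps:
$F{\left(B,W \right)} = 15 + 11 B$ ($F{\left(B,W \right)} = 11 B + 15 = 15 + 11 B$)
$\frac{\frac{F{\left(v,-125 \right)}}{5683} + 41283}{-40825 + k{\left(-197,224 \right)}} = \frac{\frac{15 + 11 \left(-27\right)}{5683} + 41283}{-40825 + 173} = \frac{\left(15 - 297\right) \frac{1}{5683} + 41283}{-40652} = \left(\left(-282\right) \frac{1}{5683} + 41283\right) \left(- \frac{1}{40652}\right) = \left(- \frac{282}{5683} + 41283\right) \left(- \frac{1}{40652}\right) = \frac{234611007}{5683} \left(- \frac{1}{40652}\right) = - \frac{234611007}{231025316}$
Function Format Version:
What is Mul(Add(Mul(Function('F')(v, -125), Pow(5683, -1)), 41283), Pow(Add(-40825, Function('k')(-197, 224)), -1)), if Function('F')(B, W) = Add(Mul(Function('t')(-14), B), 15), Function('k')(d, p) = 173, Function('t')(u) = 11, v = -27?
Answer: Rational(-234611007, 231025316) ≈ -1.0155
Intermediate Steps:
Function('F')(B, W) = Add(15, Mul(11, B)) (Function('F')(B, W) = Add(Mul(11, B), 15) = Add(15, Mul(11, B)))
Mul(Add(Mul(Function('F')(v, -125), Pow(5683, -1)), 41283), Pow(Add(-40825, Function('k')(-197, 224)), -1)) = Mul(Add(Mul(Add(15, Mul(11, -27)), Pow(5683, -1)), 41283), Pow(Add(-40825, 173), -1)) = Mul(Add(Mul(Add(15, -297), Rational(1, 5683)), 41283), Pow(-40652, -1)) = Mul(Add(Mul(-282, Rational(1, 5683)), 41283), Rational(-1, 40652)) = Mul(Add(Rational(-282, 5683), 41283), Rational(-1, 40652)) = Mul(Rational(234611007, 5683), Rational(-1, 40652)) = Rational(-234611007, 231025316)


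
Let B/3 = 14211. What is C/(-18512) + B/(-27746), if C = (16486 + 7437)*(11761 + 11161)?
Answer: -3803917296643/128408488 ≈ -29624.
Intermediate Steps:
B = 42633 (B = 3*14211 = 42633)
C = 548363006 (C = 23923*22922 = 548363006)
C/(-18512) + B/(-27746) = 548363006/(-18512) + 42633/(-27746) = 548363006*(-1/18512) + 42633*(-1/27746) = -274181503/9256 - 42633/27746 = -3803917296643/128408488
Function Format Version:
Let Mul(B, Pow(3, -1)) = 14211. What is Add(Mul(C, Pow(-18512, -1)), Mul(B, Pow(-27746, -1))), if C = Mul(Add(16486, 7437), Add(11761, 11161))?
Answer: Rational(-3803917296643, 128408488) ≈ -29624.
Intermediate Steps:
B = 42633 (B = Mul(3, 14211) = 42633)
C = 548363006 (C = Mul(23923, 22922) = 548363006)
Add(Mul(C, Pow(-18512, -1)), Mul(B, Pow(-27746, -1))) = Add(Mul(548363006, Pow(-18512, -1)), Mul(42633, Pow(-27746, -1))) = Add(Mul(548363006, Rational(-1, 18512)), Mul(42633, Rational(-1, 27746))) = Add(Rational(-274181503, 9256), Rational(-42633, 27746)) = Rational(-3803917296643, 128408488)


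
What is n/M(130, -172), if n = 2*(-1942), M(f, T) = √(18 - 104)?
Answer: 1942*I*√86/43 ≈ 418.82*I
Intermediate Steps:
M(f, T) = I*√86 (M(f, T) = √(-86) = I*√86)
n = -3884
n/M(130, -172) = -3884*(-I*√86/86) = -(-1942)*I*√86/43 = 1942*I*√86/43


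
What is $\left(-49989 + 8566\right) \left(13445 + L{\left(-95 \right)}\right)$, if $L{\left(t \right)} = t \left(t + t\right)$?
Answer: $-1304617385$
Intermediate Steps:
$L{\left(t \right)} = 2 t^{2}$ ($L{\left(t \right)} = t 2 t = 2 t^{2}$)
$\left(-49989 + 8566\right) \left(13445 + L{\left(-95 \right)}\right) = \left(-49989 + 8566\right) \left(13445 + 2 \left(-95\right)^{2}\right) = - 41423 \left(13445 + 2 \cdot 9025\right) = - 41423 \left(13445 + 18050\right) = \left(-41423\right) 31495 = -1304617385$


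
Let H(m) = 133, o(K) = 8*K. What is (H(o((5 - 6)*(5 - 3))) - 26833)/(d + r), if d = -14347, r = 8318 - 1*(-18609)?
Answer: -1335/629 ≈ -2.1224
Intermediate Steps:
r = 26927 (r = 8318 + 18609 = 26927)
(H(o((5 - 6)*(5 - 3))) - 26833)/(d + r) = (133 - 26833)/(-14347 + 26927) = -26700/12580 = -26700*1/12580 = -1335/629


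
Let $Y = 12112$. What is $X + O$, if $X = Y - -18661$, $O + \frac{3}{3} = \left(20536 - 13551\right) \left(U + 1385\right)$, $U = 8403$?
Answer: $68399952$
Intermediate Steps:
$O = 68369179$ ($O = -1 + \left(20536 - 13551\right) \left(8403 + 1385\right) = -1 + 6985 \cdot 9788 = -1 + 68369180 = 68369179$)
$X = 30773$ ($X = 12112 - -18661 = 12112 + 18661 = 30773$)
$X + O = 30773 + 68369179 = 68399952$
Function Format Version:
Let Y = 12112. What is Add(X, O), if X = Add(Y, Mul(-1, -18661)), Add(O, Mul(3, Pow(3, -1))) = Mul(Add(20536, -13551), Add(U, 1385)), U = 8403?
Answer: 68399952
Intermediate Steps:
O = 68369179 (O = Add(-1, Mul(Add(20536, -13551), Add(8403, 1385))) = Add(-1, Mul(6985, 9788)) = Add(-1, 68369180) = 68369179)
X = 30773 (X = Add(12112, Mul(-1, -18661)) = Add(12112, 18661) = 30773)
Add(X, O) = Add(30773, 68369179) = 68399952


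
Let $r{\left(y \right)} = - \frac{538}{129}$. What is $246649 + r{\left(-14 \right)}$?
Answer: $\frac{31817183}{129} \approx 2.4664 \cdot 10^{5}$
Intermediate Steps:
$r{\left(y \right)} = - \frac{538}{129}$ ($r{\left(y \right)} = \left(-538\right) \frac{1}{129} = - \frac{538}{129}$)
$246649 + r{\left(-14 \right)} = 246649 - \frac{538}{129} = \frac{31817183}{129}$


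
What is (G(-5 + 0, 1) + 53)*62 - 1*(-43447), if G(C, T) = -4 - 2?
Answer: 46361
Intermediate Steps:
G(C, T) = -6
(G(-5 + 0, 1) + 53)*62 - 1*(-43447) = (-6 + 53)*62 - 1*(-43447) = 47*62 + 43447 = 2914 + 43447 = 46361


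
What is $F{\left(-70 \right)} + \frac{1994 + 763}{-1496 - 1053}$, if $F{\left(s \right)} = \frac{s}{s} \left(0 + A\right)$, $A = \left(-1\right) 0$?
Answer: $- \frac{2757}{2549} \approx -1.0816$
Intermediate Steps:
$A = 0$
$F{\left(s \right)} = 0$ ($F{\left(s \right)} = \frac{s}{s} \left(0 + 0\right) = 1 \cdot 0 = 0$)
$F{\left(-70 \right)} + \frac{1994 + 763}{-1496 - 1053} = 0 + \frac{1994 + 763}{-1496 - 1053} = 0 + \frac{2757}{-2549} = 0 + 2757 \left(- \frac{1}{2549}\right) = 0 - \frac{2757}{2549} = - \frac{2757}{2549}$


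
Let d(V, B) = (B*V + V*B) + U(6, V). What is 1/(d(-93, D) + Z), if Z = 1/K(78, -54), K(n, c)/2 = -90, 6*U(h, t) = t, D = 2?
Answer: -180/69751 ≈ -0.0025806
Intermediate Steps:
U(h, t) = t/6
K(n, c) = -180 (K(n, c) = 2*(-90) = -180)
d(V, B) = V/6 + 2*B*V (d(V, B) = (B*V + V*B) + V/6 = (B*V + B*V) + V/6 = 2*B*V + V/6 = V/6 + 2*B*V)
Z = -1/180 (Z = 1/(-180) = -1/180 ≈ -0.0055556)
1/(d(-93, D) + Z) = 1/((⅙)*(-93)*(1 + 12*2) - 1/180) = 1/((⅙)*(-93)*(1 + 24) - 1/180) = 1/((⅙)*(-93)*25 - 1/180) = 1/(-775/2 - 1/180) = 1/(-69751/180) = -180/69751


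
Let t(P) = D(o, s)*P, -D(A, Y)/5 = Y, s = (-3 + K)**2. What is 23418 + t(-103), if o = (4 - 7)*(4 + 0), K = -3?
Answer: 41958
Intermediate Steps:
s = 36 (s = (-3 - 3)**2 = (-6)**2 = 36)
o = -12 (o = -3*4 = -12)
D(A, Y) = -5*Y
t(P) = -180*P (t(P) = (-5*36)*P = -180*P)
23418 + t(-103) = 23418 - 180*(-103) = 23418 + 18540 = 41958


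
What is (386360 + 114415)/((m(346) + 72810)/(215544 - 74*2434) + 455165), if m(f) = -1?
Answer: 17741456700/16125658429 ≈ 1.1002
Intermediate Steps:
(386360 + 114415)/((m(346) + 72810)/(215544 - 74*2434) + 455165) = (386360 + 114415)/((-1 + 72810)/(215544 - 74*2434) + 455165) = 500775/(72809/(215544 - 180116) + 455165) = 500775/(72809/35428 + 455165) = 500775/(16125658429/35428) = 500775*(35428/16125658429) = 17741456700/16125658429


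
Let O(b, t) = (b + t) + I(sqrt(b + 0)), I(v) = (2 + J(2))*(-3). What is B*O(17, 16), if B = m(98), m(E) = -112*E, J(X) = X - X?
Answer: -296352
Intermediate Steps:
J(X) = 0
I(v) = -6 (I(v) = (2 + 0)*(-3) = 2*(-3) = -6)
B = -10976 (B = -112*98 = -10976)
O(b, t) = -6 + b + t (O(b, t) = (b + t) - 6 = -6 + b + t)
B*O(17, 16) = -10976*(-6 + 17 + 16) = -10976*27 = -296352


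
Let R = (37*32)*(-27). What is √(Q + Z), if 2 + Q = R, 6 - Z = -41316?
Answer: 2*√2338 ≈ 96.706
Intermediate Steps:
Z = 41322 (Z = 6 - 1*(-41316) = 6 + 41316 = 41322)
R = -31968 (R = 1184*(-27) = -31968)
Q = -31970 (Q = -2 - 31968 = -31970)
√(Q + Z) = √(-31970 + 41322) = √9352 = 2*√2338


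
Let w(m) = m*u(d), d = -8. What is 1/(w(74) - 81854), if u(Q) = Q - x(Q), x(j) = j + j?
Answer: -1/81262 ≈ -1.2306e-5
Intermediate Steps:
x(j) = 2*j
u(Q) = -Q (u(Q) = Q - 2*Q = -Q)
w(m) = 8*m (w(m) = m*(-1*(-8)) = m*8 = 8*m)
1/(w(74) - 81854) = 1/(8*74 - 81854) = 1/(592 - 81854) = 1/(-81262) = -1/81262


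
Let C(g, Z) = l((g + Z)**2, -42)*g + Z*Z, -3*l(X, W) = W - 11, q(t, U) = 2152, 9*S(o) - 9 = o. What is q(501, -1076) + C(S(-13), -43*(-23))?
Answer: 26467159/27 ≈ 9.8027e+5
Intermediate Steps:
S(o) = 1 + o/9
l(X, W) = 11/3 - W/3 (l(X, W) = -(W - 11)/3 = -(-11 + W)/3 = 11/3 - W/3)
C(g, Z) = Z**2 + 53*g/3 (C(g, Z) = (11/3 - 1/3*(-42))*g + Z*Z = (11/3 + 14)*g + Z**2 = 53*g/3 + Z**2 = Z**2 + 53*g/3)
q(501, -1076) + C(S(-13), -43*(-23)) = 2152 + ((-43*(-23))**2 + 53*(1 + (1/9)*(-13))/3) = 2152 + (989**2 + 53*(1 - 13/9)/3) = 2152 + (978121 + (53/3)*(-4/9)) = 2152 + (978121 - 212/27) = 2152 + 26409055/27 = 26467159/27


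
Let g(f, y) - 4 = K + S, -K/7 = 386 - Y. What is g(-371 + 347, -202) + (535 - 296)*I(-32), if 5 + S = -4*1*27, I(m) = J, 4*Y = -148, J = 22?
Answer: 2188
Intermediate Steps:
Y = -37 (Y = (1/4)*(-148) = -37)
I(m) = 22
S = -113 (S = -5 - 4*1*27 = -5 - 4*27 = -5 - 108 = -113)
K = -2961 (K = -7*(386 - 1*(-37)) = -7*(386 + 37) = -7*423 = -2961)
g(f, y) = -3070 (g(f, y) = 4 + (-2961 - 113) = 4 - 3074 = -3070)
g(-371 + 347, -202) + (535 - 296)*I(-32) = -3070 + (535 - 296)*22 = -3070 + 239*22 = -3070 + 5258 = 2188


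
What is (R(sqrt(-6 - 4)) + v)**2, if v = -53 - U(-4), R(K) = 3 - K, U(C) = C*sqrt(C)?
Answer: (50 - 8*I + I*sqrt(10))**2 ≈ 2476.6 - 483.77*I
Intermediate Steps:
U(C) = C**(3/2)
v = -53 + 8*I (v = -53 - (-4)**(3/2) = -53 - (-8)*I = -53 + 8*I ≈ -53.0 + 8.0*I)
(R(sqrt(-6 - 4)) + v)**2 = ((3 - sqrt(-6 - 4)) + (-53 + 8*I))**2 = ((3 - sqrt(-10)) + (-53 + 8*I))**2 = ((3 - I*sqrt(10)) + (-53 + 8*I))**2 = (-50 + 8*I - I*sqrt(10))**2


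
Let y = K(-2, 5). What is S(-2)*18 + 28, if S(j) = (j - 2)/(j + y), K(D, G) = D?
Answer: 46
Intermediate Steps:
y = -2
S(j) = 1 (S(j) = (j - 2)/(j - 2) = (-2 + j)/(-2 + j) = 1)
S(-2)*18 + 28 = 1*18 + 28 = 18 + 28 = 46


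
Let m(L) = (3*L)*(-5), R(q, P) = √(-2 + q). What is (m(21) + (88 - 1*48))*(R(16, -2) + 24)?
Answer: -6600 - 275*√14 ≈ -7629.0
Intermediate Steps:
m(L) = -15*L
(m(21) + (88 - 1*48))*(R(16, -2) + 24) = (-15*21 + (88 - 1*48))*(√(-2 + 16) + 24) = (-315 + (88 - 48))*(√14 + 24) = (-315 + 40)*(24 + √14) = -275*(24 + √14) = -6600 - 275*√14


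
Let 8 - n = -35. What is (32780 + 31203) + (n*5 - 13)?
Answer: 64185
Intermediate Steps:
n = 43 (n = 8 - 1*(-35) = 8 + 35 = 43)
(32780 + 31203) + (n*5 - 13) = (32780 + 31203) + (43*5 - 13) = 63983 + (215 - 13) = 63983 + 202 = 64185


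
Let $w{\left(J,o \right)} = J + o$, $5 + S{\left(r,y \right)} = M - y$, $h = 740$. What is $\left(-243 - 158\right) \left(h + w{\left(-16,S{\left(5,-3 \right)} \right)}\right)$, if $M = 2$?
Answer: $-290324$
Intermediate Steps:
$S{\left(r,y \right)} = -3 - y$ ($S{\left(r,y \right)} = -5 - \left(-2 + y\right) = -3 - y$)
$\left(-243 - 158\right) \left(h + w{\left(-16,S{\left(5,-3 \right)} \right)}\right) = \left(-243 - 158\right) \left(740 - 16\right) = - 401 \left(740 + \left(-16 + \left(-3 + 3\right)\right)\right) = - 401 \left(740 + \left(-16 + 0\right)\right) = - 401 \left(740 - 16\right) = \left(-401\right) 724 = -290324$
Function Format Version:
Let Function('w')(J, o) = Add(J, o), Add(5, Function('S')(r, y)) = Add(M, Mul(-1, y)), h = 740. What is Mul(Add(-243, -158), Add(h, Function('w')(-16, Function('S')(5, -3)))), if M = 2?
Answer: -290324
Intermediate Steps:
Function('S')(r, y) = Add(-3, Mul(-1, y)) (Function('S')(r, y) = Add(-5, Add(2, Mul(-1, y))) = Add(-3, Mul(-1, y)))
Mul(Add(-243, -158), Add(h, Function('w')(-16, Function('S')(5, -3)))) = Mul(Add(-243, -158), Add(740, Add(-16, Add(-3, Mul(-1, -3))))) = Mul(-401, Add(740, Add(-16, Add(-3, 3)))) = Mul(-401, Add(740, Add(-16, 0))) = Mul(-401, Add(740, -16)) = Mul(-401, 724) = -290324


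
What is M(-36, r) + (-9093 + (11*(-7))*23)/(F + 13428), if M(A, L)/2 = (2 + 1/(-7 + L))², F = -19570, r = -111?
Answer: 207413559/21380302 ≈ 9.7012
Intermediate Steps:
M(A, L) = 2*(2 + 1/(-7 + L))²
M(-36, r) + (-9093 + (11*(-7))*23)/(F + 13428) = 2*(-13 + 2*(-111))²/(-7 - 111)² + (-9093 + (11*(-7))*23)/(-19570 + 13428) = 2*(-13 - 222)²/(-118)² + (-9093 - 77*23)/(-6142) = 2*(-235)²*(1/13924) + (-9093 - 1771)*(-1/6142) = 2*55225*(1/13924) - 10864*(-1/6142) = 55225/6962 + 5432/3071 = 207413559/21380302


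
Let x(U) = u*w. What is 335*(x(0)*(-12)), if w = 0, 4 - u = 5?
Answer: 0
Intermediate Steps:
u = -1 (u = 4 - 1*5 = 4 - 5 = -1)
x(U) = 0 (x(U) = -1*0 = 0)
335*(x(0)*(-12)) = 335*(0*(-12)) = 335*0 = 0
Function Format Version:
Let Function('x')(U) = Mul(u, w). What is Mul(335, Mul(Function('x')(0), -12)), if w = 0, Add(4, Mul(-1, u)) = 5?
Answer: 0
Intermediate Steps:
u = -1 (u = Add(4, Mul(-1, 5)) = Add(4, -5) = -1)
Function('x')(U) = 0 (Function('x')(U) = Mul(-1, 0) = 0)
Mul(335, Mul(Function('x')(0), -12)) = Mul(335, Mul(0, -12)) = Mul(335, 0) = 0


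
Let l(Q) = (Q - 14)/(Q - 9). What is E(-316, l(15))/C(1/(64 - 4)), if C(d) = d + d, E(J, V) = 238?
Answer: 7140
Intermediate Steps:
l(Q) = (-14 + Q)/(-9 + Q)
C(d) = 2*d
E(-316, l(15))/C(1/(64 - 4)) = 238/((2/(64 - 4))) = 238/((2/60)) = 238/((2*(1/60))) = 238/(1/30) = 238*30 = 7140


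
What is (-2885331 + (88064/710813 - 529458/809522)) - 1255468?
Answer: -1191346868392135680/287709380693 ≈ -4.1408e+6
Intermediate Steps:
(-2885331 + (88064/710813 - 529458/809522)) - 1255468 = (-2885331 + (88064*(1/710813) - 529458*1/809522)) - 1255468 = (-2885331 + (88064/710813 - 264729/404761)) - 1255468 = (-2885331 - 152527941973/287709380693) - 1255468 = -830136947632256356/287709380693 - 1255468 = -1191346868392135680/287709380693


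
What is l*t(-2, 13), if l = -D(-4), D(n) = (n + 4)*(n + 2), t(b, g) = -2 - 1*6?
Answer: 0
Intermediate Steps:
t(b, g) = -8 (t(b, g) = -2 - 6 = -8)
D(n) = (2 + n)*(4 + n) (D(n) = (4 + n)*(2 + n) = (2 + n)*(4 + n))
l = 0 (l = -(8 + (-4)² + 6*(-4)) = -(8 + 16 - 24) = -1*0 = 0)
l*t(-2, 13) = 0*(-8) = 0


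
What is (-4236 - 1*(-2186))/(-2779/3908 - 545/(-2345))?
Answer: 3757346600/877379 ≈ 4282.5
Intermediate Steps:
(-4236 - 1*(-2186))/(-2779/3908 - 545/(-2345)) = (-4236 + 2186)/(-2779*1/3908 - 545*(-1/2345)) = -2050/(-2779/3908 + 109/469) = -2050/(-877379/1832852) = -2050*(-1832852/877379) = 3757346600/877379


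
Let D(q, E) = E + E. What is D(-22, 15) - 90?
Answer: -60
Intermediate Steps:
D(q, E) = 2*E
D(-22, 15) - 90 = 2*15 - 90 = 30 - 90 = -60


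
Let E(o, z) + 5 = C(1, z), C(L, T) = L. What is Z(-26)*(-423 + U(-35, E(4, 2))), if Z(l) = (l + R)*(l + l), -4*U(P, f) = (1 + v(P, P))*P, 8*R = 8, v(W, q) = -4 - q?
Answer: -185900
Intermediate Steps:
E(o, z) = -4 (E(o, z) = -5 + 1 = -4)
R = 1 (R = (1/8)*8 = 1)
U(P, f) = -P*(-3 - P)/4 (U(P, f) = -(1 + (-4 - P))*P/4 = -(-3 - P)*P/4 = -P*(-3 - P)/4)
Z(l) = 2*l*(1 + l) (Z(l) = (l + 1)*(l + l) = (1 + l)*(2*l) = 2*l*(1 + l))
Z(-26)*(-423 + U(-35, E(4, 2))) = (2*(-26)*(1 - 26))*(-423 + (1/4)*(-35)*(3 - 35)) = (2*(-26)*(-25))*(-423 + (1/4)*(-35)*(-32)) = 1300*(-423 + 280) = 1300*(-143) = -185900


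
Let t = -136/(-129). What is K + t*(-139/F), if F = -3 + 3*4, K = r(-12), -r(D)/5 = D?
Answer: 50756/1161 ≈ 43.717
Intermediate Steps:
r(D) = -5*D
K = 60 (K = -5*(-12) = 60)
F = 9 (F = -3 + 12 = 9)
t = 136/129 (t = -136*(-1/129) = 136/129 ≈ 1.0543)
K + t*(-139/F) = 60 + 136*(-139/9)/129 = 60 + 136*(-139*1/9)/129 = 60 + (136/129)*(-139/9) = 60 - 18904/1161 = 50756/1161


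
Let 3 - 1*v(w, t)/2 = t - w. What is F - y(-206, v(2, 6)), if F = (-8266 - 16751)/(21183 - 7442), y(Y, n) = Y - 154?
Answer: 4921743/13741 ≈ 358.18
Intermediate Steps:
v(w, t) = 6 - 2*t + 2*w (v(w, t) = 6 - 2*(t - w) = 6 + (-2*t + 2*w) = 6 - 2*t + 2*w)
y(Y, n) = -154 + Y
F = -25017/13741 ≈ -1.8206
F - y(-206, v(2, 6)) = -25017/13741 - (-154 - 206) = -25017/13741 - 1*(-360) = -25017/13741 + 360 = 4921743/13741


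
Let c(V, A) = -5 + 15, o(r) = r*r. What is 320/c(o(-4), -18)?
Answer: 32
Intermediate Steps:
o(r) = r²
c(V, A) = 10
320/c(o(-4), -18) = 320/10 = 320*(⅒) = 32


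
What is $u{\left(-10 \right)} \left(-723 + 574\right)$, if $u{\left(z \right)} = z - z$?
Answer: $0$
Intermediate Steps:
$u{\left(z \right)} = 0$
$u{\left(-10 \right)} \left(-723 + 574\right) = 0 \left(-723 + 574\right) = 0 \left(-149\right) = 0$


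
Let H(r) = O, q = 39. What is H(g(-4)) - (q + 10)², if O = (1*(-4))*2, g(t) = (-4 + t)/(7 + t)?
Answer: -2409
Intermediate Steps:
g(t) = (-4 + t)/(7 + t)
O = -8 (O = -4*2 = -8)
H(r) = -8
H(g(-4)) - (q + 10)² = -8 - (39 + 10)² = -8 - 1*49² = -8 - 1*2401 = -8 - 2401 = -2409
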